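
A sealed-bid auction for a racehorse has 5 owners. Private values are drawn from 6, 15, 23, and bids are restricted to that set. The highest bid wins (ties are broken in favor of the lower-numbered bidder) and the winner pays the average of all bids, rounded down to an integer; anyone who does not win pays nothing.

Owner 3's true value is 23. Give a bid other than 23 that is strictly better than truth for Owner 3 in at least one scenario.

Suppose Owner 1 bids 6, Owner 2 bids 6, Owner 4 bids 6 and Owner 5 bids 6.
Bid 23: wins, pays 9, utility 23 - 9 = 14.
Bid 15: wins, pays 7, utility 23 - 7 = 16.
So bidding 15 beats truth here (16 > 14).

15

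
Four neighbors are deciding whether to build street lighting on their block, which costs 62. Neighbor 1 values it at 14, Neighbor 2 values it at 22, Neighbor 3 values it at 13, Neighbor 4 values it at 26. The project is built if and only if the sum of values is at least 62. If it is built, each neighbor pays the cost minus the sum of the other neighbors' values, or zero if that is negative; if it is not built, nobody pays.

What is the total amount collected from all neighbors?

23

Total value 75 ≥ cost 62, so it is built.
Neighbor 1: others sum to 61; max(0, 62 - 61) = 1.
Neighbor 2: others sum to 53; max(0, 62 - 53) = 9.
Neighbor 3: others sum to 62; max(0, 62 - 62) = 0.
Neighbor 4: others sum to 49; max(0, 62 - 49) = 13.
Total collected = 1 + 9 + 0 + 13 = 23.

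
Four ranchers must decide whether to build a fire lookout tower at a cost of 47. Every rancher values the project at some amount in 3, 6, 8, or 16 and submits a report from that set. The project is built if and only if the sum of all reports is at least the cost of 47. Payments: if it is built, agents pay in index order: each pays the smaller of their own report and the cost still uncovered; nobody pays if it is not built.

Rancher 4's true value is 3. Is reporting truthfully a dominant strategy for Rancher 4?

Yes

Check each profile of the others' reports and compare truth against every alternative report.
Others report (16, 16, 16): truth gives 3, best alternative gives 3.
Others report (3, 3, 3): truth gives 0, best alternative gives 0.
Others report (3, 3, 6): truth gives 0, best alternative gives 0.
Others report (3, 3, 8): truth gives 0, best alternative gives 0.
Others report (3, 3, 16): truth gives 0, best alternative gives 0.
Others report (3, 6, 3): truth gives 0, best alternative gives 0.
(Remaining 58 profiles checked similarly; truth is weakly best in each.)
In every case the truthful report is at least as good as any alternative, so it is a dominant strategy.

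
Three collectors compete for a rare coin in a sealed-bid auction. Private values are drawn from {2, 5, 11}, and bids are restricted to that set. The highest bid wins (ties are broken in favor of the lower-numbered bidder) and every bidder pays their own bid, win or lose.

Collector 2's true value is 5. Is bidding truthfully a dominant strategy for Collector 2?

No

Consider the case where Collector 1 bids 2 and Collector 3 bids 11.
Truthful bid 5: loses but pays 5, utility -5.
Bid 2 instead: loses but pays 2, utility -2.
Since -2 > -5, bidding 2 is strictly better here, so truthful bidding is not dominant.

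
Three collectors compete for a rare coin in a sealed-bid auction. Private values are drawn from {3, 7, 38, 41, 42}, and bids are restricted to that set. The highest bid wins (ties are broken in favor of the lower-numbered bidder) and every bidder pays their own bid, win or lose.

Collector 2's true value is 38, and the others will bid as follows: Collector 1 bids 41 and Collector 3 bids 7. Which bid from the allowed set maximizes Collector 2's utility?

3

Bid 3: loses but pays 3, utility -3.
Bid 7: loses but pays 7, utility -7.
Bid 38: loses but pays 38, utility -38.
Bid 41: loses but pays 41, utility -41.
Bid 42: wins, pays 42, utility 38 - 42 = -4.
The best choice is 3 with utility -3.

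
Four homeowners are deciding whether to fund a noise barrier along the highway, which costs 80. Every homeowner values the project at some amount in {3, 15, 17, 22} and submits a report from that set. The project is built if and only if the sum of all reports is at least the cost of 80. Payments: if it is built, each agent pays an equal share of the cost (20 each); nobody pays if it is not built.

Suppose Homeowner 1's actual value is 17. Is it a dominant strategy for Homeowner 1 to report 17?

No

Consider the case where Homeowner 2 reports 22, Homeowner 3 reports 22 and Homeowner 4 reports 22.
Truthful report 17: project built, pays 20, utility 17 - 20 = -3.
Report 3 instead: project not built, utility 0.
Since 0 > -3, reporting 3 is strictly better here, so truthful reporting is not dominant.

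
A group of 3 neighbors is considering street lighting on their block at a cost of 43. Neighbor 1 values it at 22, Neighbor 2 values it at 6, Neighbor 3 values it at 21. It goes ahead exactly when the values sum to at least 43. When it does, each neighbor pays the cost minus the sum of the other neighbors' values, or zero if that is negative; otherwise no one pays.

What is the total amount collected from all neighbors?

Total value 49 ≥ cost 43, so it is built.
Neighbor 1: others sum to 27; max(0, 43 - 27) = 16.
Neighbor 2: others sum to 43; max(0, 43 - 43) = 0.
Neighbor 3: others sum to 28; max(0, 43 - 28) = 15.
Total collected = 16 + 0 + 15 = 31.

31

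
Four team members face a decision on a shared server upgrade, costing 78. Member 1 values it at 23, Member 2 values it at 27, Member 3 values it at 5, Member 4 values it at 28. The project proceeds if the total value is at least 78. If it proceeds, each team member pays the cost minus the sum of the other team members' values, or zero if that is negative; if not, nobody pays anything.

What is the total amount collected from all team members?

63

Total value 83 ≥ cost 78, so it is built.
Member 1: others sum to 60; max(0, 78 - 60) = 18.
Member 2: others sum to 56; max(0, 78 - 56) = 22.
Member 3: others sum to 78; max(0, 78 - 78) = 0.
Member 4: others sum to 55; max(0, 78 - 55) = 23.
Total collected = 18 + 22 + 0 + 23 = 63.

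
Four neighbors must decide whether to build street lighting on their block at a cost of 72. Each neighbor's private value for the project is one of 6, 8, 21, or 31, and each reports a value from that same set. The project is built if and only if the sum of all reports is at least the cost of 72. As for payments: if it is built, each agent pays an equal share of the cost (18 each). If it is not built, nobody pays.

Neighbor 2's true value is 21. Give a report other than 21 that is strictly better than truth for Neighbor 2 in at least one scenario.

31

Suppose Neighbor 1 reports 6, Neighbor 3 reports 6 and Neighbor 4 reports 31.
Report 21: project not built, utility 0.
Report 31: project built, pays 18, utility 21 - 18 = 3.
So reporting 31 beats truth here (3 > 0).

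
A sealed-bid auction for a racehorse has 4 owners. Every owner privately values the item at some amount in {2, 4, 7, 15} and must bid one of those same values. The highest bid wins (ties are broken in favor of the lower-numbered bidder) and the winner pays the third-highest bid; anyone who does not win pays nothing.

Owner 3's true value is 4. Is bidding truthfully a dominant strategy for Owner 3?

No

Consider the case where Owner 1 bids 2, Owner 2 bids 2 and Owner 4 bids 7.
Truthful bid 4: loses, pays 0, utility 0.
Bid 7 instead: wins, pays 2, utility 4 - 2 = 2.
Since 2 > 0, bidding 7 is strictly better here, so truthful bidding is not dominant.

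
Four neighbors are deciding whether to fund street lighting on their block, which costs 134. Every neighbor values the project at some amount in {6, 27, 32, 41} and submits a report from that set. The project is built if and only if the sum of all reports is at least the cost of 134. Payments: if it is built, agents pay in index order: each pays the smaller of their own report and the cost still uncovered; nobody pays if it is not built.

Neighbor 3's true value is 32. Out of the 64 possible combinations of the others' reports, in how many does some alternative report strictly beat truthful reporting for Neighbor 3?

7

Others report (27, 41, 41): truth gives 0; report 27 gives 5 > 0. Violating.
Others report (32, 41, 41): truth gives 0; report 27 gives 5 > 0. Violating.
Others report (41, 27, 41): truth gives 0; report 27 gives 5 > 0. Violating.
Others report (41, 32, 41): truth gives 0; report 27 gives 5 > 0. Violating.
Others report (6, 6, 6): truth gives 0; no alternative beats it.
Others report (6, 6, 27): truth gives 0; no alternative beats it.
(Checking all 64 profiles: 7 have a profitable deviation, 57 do not.)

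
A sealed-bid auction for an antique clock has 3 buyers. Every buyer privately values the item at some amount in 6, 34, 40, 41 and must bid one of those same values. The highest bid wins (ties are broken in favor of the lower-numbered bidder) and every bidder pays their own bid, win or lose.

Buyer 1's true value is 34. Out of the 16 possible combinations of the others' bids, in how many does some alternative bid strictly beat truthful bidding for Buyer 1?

Others bid (6, 6): truth gives 0; bid 6 gives 28 > 0. Violating.
Others bid (6, 40): truth gives -34; bid 6 gives -6 > -34. Violating.
Others bid (6, 41): truth gives -34; bid 6 gives -6 > -34. Violating.
Others bid (34, 40): truth gives -34; bid 6 gives -6 > -34. Violating.
Others bid (6, 34): truth gives 0; no alternative beats it.
Others bid (34, 6): truth gives 0; no alternative beats it.
(Checking all 16 profiles: 13 have a profitable deviation, 3 do not.)

13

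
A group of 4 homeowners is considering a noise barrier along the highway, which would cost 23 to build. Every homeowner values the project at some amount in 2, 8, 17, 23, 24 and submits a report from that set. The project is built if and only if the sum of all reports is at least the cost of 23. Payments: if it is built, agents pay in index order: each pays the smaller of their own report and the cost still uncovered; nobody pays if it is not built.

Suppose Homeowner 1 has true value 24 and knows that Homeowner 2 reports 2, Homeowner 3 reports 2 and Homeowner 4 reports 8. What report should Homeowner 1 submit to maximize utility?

Report 2: project not built, utility 0.
Report 8: project not built, utility 0.
Report 17: project built, pays 17, utility 24 - 17 = 7.
Report 23: project built, pays 23, utility 24 - 23 = 1.
Report 24: project built, pays 23, utility 24 - 23 = 1.
The best choice is 17 with utility 7.

17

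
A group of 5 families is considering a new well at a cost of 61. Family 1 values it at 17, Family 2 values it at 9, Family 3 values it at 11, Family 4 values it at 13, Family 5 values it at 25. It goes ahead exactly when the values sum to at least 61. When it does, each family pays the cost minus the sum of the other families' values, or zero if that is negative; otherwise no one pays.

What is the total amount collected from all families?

Total value 75 ≥ cost 61, so it is built.
Family 1: others sum to 58; max(0, 61 - 58) = 3.
Family 2: others sum to 66; max(0, 61 - 66) = 0.
Family 3: others sum to 64; max(0, 61 - 64) = 0.
Family 4: others sum to 62; max(0, 61 - 62) = 0.
Family 5: others sum to 50; max(0, 61 - 50) = 11.
Total collected = 3 + 0 + 0 + 0 + 11 = 14.

14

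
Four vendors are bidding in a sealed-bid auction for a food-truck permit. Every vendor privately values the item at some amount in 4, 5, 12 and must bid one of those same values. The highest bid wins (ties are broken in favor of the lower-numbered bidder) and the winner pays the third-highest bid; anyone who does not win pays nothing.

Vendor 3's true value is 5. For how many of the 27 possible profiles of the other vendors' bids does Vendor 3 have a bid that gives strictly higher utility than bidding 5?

3

Others bid (4, 4, 12): truth gives 0; bid 12 gives 1 > 0. Violating.
Others bid (4, 5, 4): truth gives 0; bid 12 gives 1 > 0. Violating.
Others bid (5, 4, 4): truth gives 0; bid 12 gives 1 > 0. Violating.
Others bid (4, 4, 4): truth gives 1; no alternative beats it.
Others bid (4, 4, 5): truth gives 1; no alternative beats it.
(Checking all 27 profiles: 3 have a profitable deviation, 24 do not.)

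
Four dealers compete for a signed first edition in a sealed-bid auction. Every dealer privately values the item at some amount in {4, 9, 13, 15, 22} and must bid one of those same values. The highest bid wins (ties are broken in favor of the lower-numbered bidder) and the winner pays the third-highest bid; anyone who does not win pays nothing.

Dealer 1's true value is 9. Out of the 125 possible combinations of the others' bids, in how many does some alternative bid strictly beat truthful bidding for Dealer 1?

Others bid (4, 4, 13): truth gives 0; bid 13 gives 5 > 0. Violating.
Others bid (4, 4, 15): truth gives 0; bid 15 gives 5 > 0. Violating.
Others bid (4, 4, 22): truth gives 0; bid 22 gives 5 > 0. Violating.
Others bid (4, 13, 4): truth gives 0; bid 13 gives 5 > 0. Violating.
Others bid (4, 4, 4): truth gives 5; no alternative beats it.
Others bid (4, 4, 9): truth gives 5; no alternative beats it.
(Checking all 125 profiles: 9 have a profitable deviation, 116 do not.)

9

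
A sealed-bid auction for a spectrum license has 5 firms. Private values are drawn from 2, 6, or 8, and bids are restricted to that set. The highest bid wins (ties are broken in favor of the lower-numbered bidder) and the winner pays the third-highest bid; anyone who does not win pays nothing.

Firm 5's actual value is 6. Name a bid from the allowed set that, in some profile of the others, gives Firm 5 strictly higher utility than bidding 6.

Suppose Firm 1 bids 2, Firm 2 bids 2, Firm 3 bids 2 and Firm 4 bids 6.
Bid 6: loses, pays 0, utility 0.
Bid 8: wins, pays 2, utility 6 - 2 = 4.
So bidding 8 beats truth here (4 > 0).

8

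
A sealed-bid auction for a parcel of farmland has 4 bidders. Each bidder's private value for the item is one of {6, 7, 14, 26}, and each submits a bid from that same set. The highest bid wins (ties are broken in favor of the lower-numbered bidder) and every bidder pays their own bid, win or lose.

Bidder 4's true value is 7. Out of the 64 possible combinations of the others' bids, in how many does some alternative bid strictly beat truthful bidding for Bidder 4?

63

Others bid (6, 6, 7): truth gives -7; bid 6 gives -6 > -7. Violating.
Others bid (6, 6, 14): truth gives -7; bid 6 gives -6 > -7. Violating.
Others bid (6, 6, 26): truth gives -7; bid 6 gives -6 > -7. Violating.
Others bid (6, 7, 6): truth gives -7; bid 6 gives -6 > -7. Violating.
Others bid (6, 6, 6): truth gives 0; no alternative beats it.
(Checking all 64 profiles: 63 have a profitable deviation, 1 does not.)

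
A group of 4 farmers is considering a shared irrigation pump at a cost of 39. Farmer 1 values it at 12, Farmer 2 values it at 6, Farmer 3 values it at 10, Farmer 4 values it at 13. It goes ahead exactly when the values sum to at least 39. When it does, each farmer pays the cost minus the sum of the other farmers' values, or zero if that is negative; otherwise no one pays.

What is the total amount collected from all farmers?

33

Total value 41 ≥ cost 39, so it is built.
Farmer 1: others sum to 29; max(0, 39 - 29) = 10.
Farmer 2: others sum to 35; max(0, 39 - 35) = 4.
Farmer 3: others sum to 31; max(0, 39 - 31) = 8.
Farmer 4: others sum to 28; max(0, 39 - 28) = 11.
Total collected = 10 + 4 + 8 + 11 = 33.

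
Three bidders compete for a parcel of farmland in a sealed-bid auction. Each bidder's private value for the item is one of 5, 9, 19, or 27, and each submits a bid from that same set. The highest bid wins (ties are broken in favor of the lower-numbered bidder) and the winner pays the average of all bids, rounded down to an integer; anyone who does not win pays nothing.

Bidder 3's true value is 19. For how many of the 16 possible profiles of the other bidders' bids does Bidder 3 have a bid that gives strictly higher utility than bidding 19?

5

Others bid (5, 5): truth gives 10; bid 9 gives 13 > 10. Violating.
Others bid (5, 19): truth gives 0; bid 27 gives 2 > 0. Violating.
Others bid (9, 19): truth gives 0; bid 27 gives 1 > 0. Violating.
Others bid (19, 5): truth gives 0; bid 27 gives 2 > 0. Violating.
Others bid (5, 9): truth gives 8; no alternative beats it.
Others bid (5, 27): truth gives 0; no alternative beats it.
(Checking all 16 profiles: 5 have a profitable deviation, 11 do not.)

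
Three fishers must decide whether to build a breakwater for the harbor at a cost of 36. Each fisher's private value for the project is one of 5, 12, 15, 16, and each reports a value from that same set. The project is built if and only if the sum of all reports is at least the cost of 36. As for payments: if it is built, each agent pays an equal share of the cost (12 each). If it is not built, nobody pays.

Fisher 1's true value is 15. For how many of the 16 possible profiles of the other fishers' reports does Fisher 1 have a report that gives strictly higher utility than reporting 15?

Others report (5, 15): truth gives 0; report 16 gives 3 > 0. Violating.
Others report (15, 5): truth gives 0; report 16 gives 3 > 0. Violating.
Others report (5, 5): truth gives 0; no alternative beats it.
Others report (5, 12): truth gives 0; no alternative beats it.
(Checking all 16 profiles: 2 have a profitable deviation, 14 do not.)

2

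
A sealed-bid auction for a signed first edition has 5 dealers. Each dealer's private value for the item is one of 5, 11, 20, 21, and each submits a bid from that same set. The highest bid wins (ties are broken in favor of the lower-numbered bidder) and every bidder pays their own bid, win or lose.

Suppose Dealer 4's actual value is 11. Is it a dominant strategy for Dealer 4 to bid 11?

No

Consider the case where Dealer 1 bids 5, Dealer 2 bids 5, Dealer 3 bids 5 and Dealer 5 bids 20.
Truthful bid 11: loses but pays 11, utility -11.
Bid 5 instead: loses but pays 5, utility -5.
Since -5 > -11, bidding 5 is strictly better here, so truthful bidding is not dominant.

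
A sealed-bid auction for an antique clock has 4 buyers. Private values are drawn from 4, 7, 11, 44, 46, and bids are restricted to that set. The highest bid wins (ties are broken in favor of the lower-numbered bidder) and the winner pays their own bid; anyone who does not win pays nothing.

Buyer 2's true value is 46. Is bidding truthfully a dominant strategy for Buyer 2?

No

Consider the case where Buyer 1 bids 4, Buyer 3 bids 4 and Buyer 4 bids 4.
Truthful bid 46: wins, pays 46, utility 46 - 46 = 0.
Bid 7 instead: wins, pays 7, utility 46 - 7 = 39.
Since 39 > 0, bidding 7 is strictly better here, so truthful bidding is not dominant.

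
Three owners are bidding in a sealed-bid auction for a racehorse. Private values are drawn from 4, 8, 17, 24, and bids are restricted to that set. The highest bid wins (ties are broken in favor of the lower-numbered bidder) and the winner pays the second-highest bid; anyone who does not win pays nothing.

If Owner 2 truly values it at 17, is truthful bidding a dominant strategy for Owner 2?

Check each profile of the others' bids and compare truth against every alternative bid.
Others bid (4, 4): truth gives 13, best alternative gives 13.
Others bid (4, 8): truth gives 9, best alternative gives 9.
Others bid (8, 4): truth gives 9, best alternative gives 9.
Others bid (8, 8): truth gives 9, best alternative gives 9.
Others bid (4, 17): truth gives 0, best alternative gives 0.
Others bid (4, 24): truth gives 0, best alternative gives 0.
(Remaining 10 profiles checked similarly; truth is weakly best in each.)
In every case the truthful bid is at least as good as any alternative, so it is a dominant strategy.

Yes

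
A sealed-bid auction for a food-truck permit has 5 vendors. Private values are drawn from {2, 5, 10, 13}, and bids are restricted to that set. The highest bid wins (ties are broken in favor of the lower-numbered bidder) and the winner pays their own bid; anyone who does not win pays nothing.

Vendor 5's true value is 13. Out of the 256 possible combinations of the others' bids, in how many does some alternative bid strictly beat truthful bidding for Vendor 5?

16

Others bid (2, 2, 2, 2): truth gives 0; bid 5 gives 8 > 0. Violating.
Others bid (2, 2, 2, 5): truth gives 0; bid 10 gives 3 > 0. Violating.
Others bid (2, 2, 5, 2): truth gives 0; bid 10 gives 3 > 0. Violating.
Others bid (2, 2, 5, 5): truth gives 0; bid 10 gives 3 > 0. Violating.
Others bid (2, 2, 2, 10): truth gives 0; no alternative beats it.
Others bid (2, 2, 2, 13): truth gives 0; no alternative beats it.
(Checking all 256 profiles: 16 have a profitable deviation, 240 do not.)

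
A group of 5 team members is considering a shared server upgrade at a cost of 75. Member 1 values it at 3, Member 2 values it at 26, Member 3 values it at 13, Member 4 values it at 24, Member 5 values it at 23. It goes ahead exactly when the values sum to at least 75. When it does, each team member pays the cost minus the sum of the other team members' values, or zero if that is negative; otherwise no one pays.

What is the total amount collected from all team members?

31

Total value 89 ≥ cost 75, so it is built.
Member 1: others sum to 86; max(0, 75 - 86) = 0.
Member 2: others sum to 63; max(0, 75 - 63) = 12.
Member 3: others sum to 76; max(0, 75 - 76) = 0.
Member 4: others sum to 65; max(0, 75 - 65) = 10.
Member 5: others sum to 66; max(0, 75 - 66) = 9.
Total collected = 0 + 12 + 0 + 10 + 9 = 31.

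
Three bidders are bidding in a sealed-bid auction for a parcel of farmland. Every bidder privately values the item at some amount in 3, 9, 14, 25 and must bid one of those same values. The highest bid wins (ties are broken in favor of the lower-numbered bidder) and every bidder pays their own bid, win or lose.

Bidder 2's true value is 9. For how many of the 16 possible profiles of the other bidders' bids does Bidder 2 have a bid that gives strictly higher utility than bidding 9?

14

Others bid (3, 14): truth gives -9; bid 3 gives -3 > -9. Violating.
Others bid (3, 25): truth gives -9; bid 3 gives -3 > -9. Violating.
Others bid (9, 3): truth gives -9; bid 3 gives -3 > -9. Violating.
Others bid (9, 9): truth gives -9; bid 3 gives -3 > -9. Violating.
Others bid (3, 3): truth gives 0; no alternative beats it.
Others bid (3, 9): truth gives 0; no alternative beats it.
(Checking all 16 profiles: 14 have a profitable deviation, 2 do not.)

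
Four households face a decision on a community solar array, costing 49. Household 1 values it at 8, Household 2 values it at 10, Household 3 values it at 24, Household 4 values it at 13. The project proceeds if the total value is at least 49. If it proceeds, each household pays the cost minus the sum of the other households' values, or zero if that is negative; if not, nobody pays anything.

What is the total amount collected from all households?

Total value 55 ≥ cost 49, so it is built.
Household 1: others sum to 47; max(0, 49 - 47) = 2.
Household 2: others sum to 45; max(0, 49 - 45) = 4.
Household 3: others sum to 31; max(0, 49 - 31) = 18.
Household 4: others sum to 42; max(0, 49 - 42) = 7.
Total collected = 2 + 4 + 18 + 7 = 31.

31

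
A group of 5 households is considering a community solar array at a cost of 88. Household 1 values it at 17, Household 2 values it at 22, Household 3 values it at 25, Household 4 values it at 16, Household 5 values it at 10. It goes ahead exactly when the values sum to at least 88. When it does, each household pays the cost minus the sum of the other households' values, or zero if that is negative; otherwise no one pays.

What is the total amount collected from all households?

80

Total value 90 ≥ cost 88, so it is built.
Household 1: others sum to 73; max(0, 88 - 73) = 15.
Household 2: others sum to 68; max(0, 88 - 68) = 20.
Household 3: others sum to 65; max(0, 88 - 65) = 23.
Household 4: others sum to 74; max(0, 88 - 74) = 14.
Household 5: others sum to 80; max(0, 88 - 80) = 8.
Total collected = 15 + 20 + 23 + 14 + 8 = 80.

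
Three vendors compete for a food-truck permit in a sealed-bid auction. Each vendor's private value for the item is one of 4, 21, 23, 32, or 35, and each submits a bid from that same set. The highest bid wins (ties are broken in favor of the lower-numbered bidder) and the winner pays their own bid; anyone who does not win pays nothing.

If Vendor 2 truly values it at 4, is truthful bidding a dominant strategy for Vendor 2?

Yes

Check each profile of the others' bids and compare truth against every alternative bid.
Others bid (4, 4): truth gives 0, best alternative gives -17.
Others bid (4, 21): truth gives 0, best alternative gives -17.
Others bid (4, 23): truth gives 0, best alternative gives 0.
Others bid (4, 32): truth gives 0, best alternative gives 0.
Others bid (4, 35): truth gives 0, best alternative gives 0.
Others bid (21, 4): truth gives 0, best alternative gives 0.
(Remaining 19 profiles checked similarly; truth is weakly best in each.)
In every case the truthful bid is at least as good as any alternative, so it is a dominant strategy.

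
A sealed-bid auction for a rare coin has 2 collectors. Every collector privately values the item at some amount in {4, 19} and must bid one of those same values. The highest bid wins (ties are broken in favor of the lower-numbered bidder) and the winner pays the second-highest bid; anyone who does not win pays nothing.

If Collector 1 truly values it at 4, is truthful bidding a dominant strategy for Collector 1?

Check each profile of the others' bids and compare truth against every alternative bid.
Others bid (19): truth gives 0, best alternative gives -15.
Others bid (4): truth gives 0, best alternative gives 0.
In every case the truthful bid is at least as good as any alternative, so it is a dominant strategy.

Yes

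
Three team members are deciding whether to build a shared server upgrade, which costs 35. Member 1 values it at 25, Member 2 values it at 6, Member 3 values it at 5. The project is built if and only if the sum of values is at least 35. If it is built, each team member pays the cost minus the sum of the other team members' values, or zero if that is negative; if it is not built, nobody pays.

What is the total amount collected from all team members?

Total value 36 ≥ cost 35, so it is built.
Member 1: others sum to 11; max(0, 35 - 11) = 24.
Member 2: others sum to 30; max(0, 35 - 30) = 5.
Member 3: others sum to 31; max(0, 35 - 31) = 4.
Total collected = 24 + 5 + 4 = 33.

33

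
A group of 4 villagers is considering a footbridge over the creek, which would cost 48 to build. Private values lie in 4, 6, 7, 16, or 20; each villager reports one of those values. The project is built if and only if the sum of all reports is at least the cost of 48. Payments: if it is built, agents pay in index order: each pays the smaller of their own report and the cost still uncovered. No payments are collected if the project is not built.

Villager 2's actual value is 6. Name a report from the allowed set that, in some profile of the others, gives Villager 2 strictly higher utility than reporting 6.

Suppose Villager 1 reports 4, Villager 3 reports 20 and Villager 4 reports 20.
Report 6: project built, pays 6, utility 6 - 6 = 0.
Report 4: project built, pays 4, utility 6 - 4 = 2.
So reporting 4 beats truth here (2 > 0).

4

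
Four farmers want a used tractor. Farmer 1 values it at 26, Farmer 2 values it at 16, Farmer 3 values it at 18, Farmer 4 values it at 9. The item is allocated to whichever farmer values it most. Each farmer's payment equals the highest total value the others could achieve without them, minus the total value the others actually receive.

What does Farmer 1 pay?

Farmer 1 has the highest value and receives the item.
Without Farmer 1, the item would go to the next-highest value, 18, so the others could achieve 18.
With Farmer 1 present and winning, the others receive nothing, so their total is 0.
Payment = 18 - 0 = 18.

18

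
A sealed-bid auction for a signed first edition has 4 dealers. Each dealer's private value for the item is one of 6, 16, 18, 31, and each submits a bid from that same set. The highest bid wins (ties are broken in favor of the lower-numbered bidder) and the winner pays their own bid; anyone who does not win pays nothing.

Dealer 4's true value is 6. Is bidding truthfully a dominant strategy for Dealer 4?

Check each profile of the others' bids and compare truth against every alternative bid.
Others bid (6, 6, 6): truth gives 0, best alternative gives -10.
Others bid (6, 6, 16): truth gives 0, best alternative gives 0.
Others bid (6, 6, 18): truth gives 0, best alternative gives 0.
Others bid (6, 6, 31): truth gives 0, best alternative gives 0.
Others bid (6, 16, 6): truth gives 0, best alternative gives 0.
Others bid (6, 16, 16): truth gives 0, best alternative gives 0.
(Remaining 58 profiles checked similarly; truth is weakly best in each.)
In every case the truthful bid is at least as good as any alternative, so it is a dominant strategy.

Yes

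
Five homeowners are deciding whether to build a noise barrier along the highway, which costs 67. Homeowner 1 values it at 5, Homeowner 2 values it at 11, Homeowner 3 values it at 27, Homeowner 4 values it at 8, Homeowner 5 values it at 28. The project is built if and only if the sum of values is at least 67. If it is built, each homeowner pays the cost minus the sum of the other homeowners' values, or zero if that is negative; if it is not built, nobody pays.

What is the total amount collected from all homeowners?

31

Total value 79 ≥ cost 67, so it is built.
Homeowner 1: others sum to 74; max(0, 67 - 74) = 0.
Homeowner 2: others sum to 68; max(0, 67 - 68) = 0.
Homeowner 3: others sum to 52; max(0, 67 - 52) = 15.
Homeowner 4: others sum to 71; max(0, 67 - 71) = 0.
Homeowner 5: others sum to 51; max(0, 67 - 51) = 16.
Total collected = 0 + 0 + 15 + 0 + 16 = 31.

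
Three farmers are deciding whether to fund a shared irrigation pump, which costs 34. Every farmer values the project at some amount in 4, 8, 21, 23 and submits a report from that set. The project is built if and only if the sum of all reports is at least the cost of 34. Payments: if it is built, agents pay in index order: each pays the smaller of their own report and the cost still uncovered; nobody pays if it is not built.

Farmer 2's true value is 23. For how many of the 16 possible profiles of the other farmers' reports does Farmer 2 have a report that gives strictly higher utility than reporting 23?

Others report (4, 21): truth gives 0; report 21 gives 2 > 0. Violating.
Others report (4, 23): truth gives 0; report 8 gives 15 > 0. Violating.
Others report (8, 8): truth gives 0; report 21 gives 2 > 0. Violating.
Others report (8, 21): truth gives 0; report 8 gives 15 > 0. Violating.
Others report (4, 4): truth gives 0; no alternative beats it.
Others report (4, 8): truth gives 0; no alternative beats it.
(Checking all 16 profiles: 12 have a profitable deviation, 4 do not.)

12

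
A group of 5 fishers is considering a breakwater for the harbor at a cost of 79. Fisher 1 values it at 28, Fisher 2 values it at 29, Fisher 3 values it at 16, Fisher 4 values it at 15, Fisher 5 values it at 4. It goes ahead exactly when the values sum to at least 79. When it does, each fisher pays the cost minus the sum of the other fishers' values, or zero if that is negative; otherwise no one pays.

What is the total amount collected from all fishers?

36

Total value 92 ≥ cost 79, so it is built.
Fisher 1: others sum to 64; max(0, 79 - 64) = 15.
Fisher 2: others sum to 63; max(0, 79 - 63) = 16.
Fisher 3: others sum to 76; max(0, 79 - 76) = 3.
Fisher 4: others sum to 77; max(0, 79 - 77) = 2.
Fisher 5: others sum to 88; max(0, 79 - 88) = 0.
Total collected = 15 + 16 + 3 + 2 + 0 = 36.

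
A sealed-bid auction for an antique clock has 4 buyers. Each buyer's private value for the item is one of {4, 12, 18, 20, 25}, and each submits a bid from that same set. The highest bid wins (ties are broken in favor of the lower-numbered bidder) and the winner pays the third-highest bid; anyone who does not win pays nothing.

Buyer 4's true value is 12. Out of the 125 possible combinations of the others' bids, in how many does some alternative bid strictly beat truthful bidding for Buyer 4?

9

Others bid (4, 4, 12): truth gives 0; bid 18 gives 8 > 0. Violating.
Others bid (4, 4, 18): truth gives 0; bid 20 gives 8 > 0. Violating.
Others bid (4, 4, 20): truth gives 0; bid 25 gives 8 > 0. Violating.
Others bid (4, 12, 4): truth gives 0; bid 18 gives 8 > 0. Violating.
Others bid (4, 4, 4): truth gives 8; no alternative beats it.
Others bid (4, 4, 25): truth gives 0; no alternative beats it.
(Checking all 125 profiles: 9 have a profitable deviation, 116 do not.)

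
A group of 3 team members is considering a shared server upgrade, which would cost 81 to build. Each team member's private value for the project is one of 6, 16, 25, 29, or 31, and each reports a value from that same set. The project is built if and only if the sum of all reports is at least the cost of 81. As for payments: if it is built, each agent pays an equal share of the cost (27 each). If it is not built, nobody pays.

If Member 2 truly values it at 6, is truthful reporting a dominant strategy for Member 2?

Yes

Check each profile of the others' reports and compare truth against every alternative report.
Others report (6, 6): truth gives 0, best alternative gives 0.
Others report (6, 16): truth gives 0, best alternative gives 0.
Others report (6, 25): truth gives 0, best alternative gives 0.
Others report (6, 29): truth gives 0, best alternative gives 0.
Others report (6, 31): truth gives 0, best alternative gives 0.
Others report (16, 6): truth gives 0, best alternative gives 0.
(Remaining 19 profiles checked similarly; truth is weakly best in each.)
In every case the truthful report is at least as good as any alternative, so it is a dominant strategy.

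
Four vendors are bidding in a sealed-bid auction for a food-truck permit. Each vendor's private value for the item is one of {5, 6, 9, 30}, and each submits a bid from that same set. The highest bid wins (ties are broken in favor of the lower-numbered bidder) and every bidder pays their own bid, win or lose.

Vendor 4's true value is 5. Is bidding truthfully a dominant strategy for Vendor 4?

Consider the case where Vendor 1 bids 5, Vendor 2 bids 5 and Vendor 3 bids 5.
Truthful bid 5: loses but pays 5, utility -5.
Bid 6 instead: wins, pays 6, utility 5 - 6 = -1.
Since -1 > -5, bidding 6 is strictly better here, so truthful bidding is not dominant.

No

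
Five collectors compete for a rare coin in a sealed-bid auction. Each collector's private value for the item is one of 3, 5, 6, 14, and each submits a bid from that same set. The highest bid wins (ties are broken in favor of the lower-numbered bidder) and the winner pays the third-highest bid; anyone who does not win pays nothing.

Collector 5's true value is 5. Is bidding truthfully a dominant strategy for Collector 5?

No

Consider the case where Collector 1 bids 3, Collector 2 bids 3, Collector 3 bids 3 and Collector 4 bids 5.
Truthful bid 5: loses, pays 0, utility 0.
Bid 6 instead: wins, pays 3, utility 5 - 3 = 2.
Since 2 > 0, bidding 6 is strictly better here, so truthful bidding is not dominant.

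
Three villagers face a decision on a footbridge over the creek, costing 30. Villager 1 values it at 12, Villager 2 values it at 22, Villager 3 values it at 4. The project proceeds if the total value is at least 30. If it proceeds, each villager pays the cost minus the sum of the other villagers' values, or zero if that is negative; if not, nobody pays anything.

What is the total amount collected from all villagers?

Total value 38 ≥ cost 30, so it is built.
Villager 1: others sum to 26; max(0, 30 - 26) = 4.
Villager 2: others sum to 16; max(0, 30 - 16) = 14.
Villager 3: others sum to 34; max(0, 30 - 34) = 0.
Total collected = 4 + 14 + 0 = 18.

18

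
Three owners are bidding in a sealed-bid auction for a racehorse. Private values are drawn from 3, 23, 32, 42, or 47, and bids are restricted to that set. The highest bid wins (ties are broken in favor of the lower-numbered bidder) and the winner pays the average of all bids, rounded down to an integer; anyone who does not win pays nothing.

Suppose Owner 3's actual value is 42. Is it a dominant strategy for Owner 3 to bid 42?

Consider the case where Owner 1 bids 3 and Owner 2 bids 3.
Truthful bid 42: wins, pays 16, utility 42 - 16 = 26.
Bid 23 instead: wins, pays 9, utility 42 - 9 = 33.
Since 33 > 26, bidding 23 is strictly better here, so truthful bidding is not dominant.

No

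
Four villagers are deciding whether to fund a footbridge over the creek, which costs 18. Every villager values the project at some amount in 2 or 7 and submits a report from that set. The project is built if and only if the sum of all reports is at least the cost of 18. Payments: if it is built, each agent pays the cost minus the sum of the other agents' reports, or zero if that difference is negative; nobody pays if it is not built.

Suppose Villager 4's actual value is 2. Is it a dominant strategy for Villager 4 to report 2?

Yes

Check each profile of the others' reports and compare truth against every alternative report.
Others report (2, 2, 7): truth gives 0, best alternative gives -5.
Others report (2, 7, 2): truth gives 0, best alternative gives -5.
Others report (7, 2, 2): truth gives 0, best alternative gives -5.
Others report (7, 7, 7): truth gives 2, best alternative gives 2.
Others report (2, 2, 2): truth gives 0, best alternative gives 0.
Others report (2, 7, 7): truth gives 0, best alternative gives 0.
(Remaining 2 profiles checked similarly; truth is weakly best in each.)
In every case the truthful report is at least as good as any alternative, so it is a dominant strategy.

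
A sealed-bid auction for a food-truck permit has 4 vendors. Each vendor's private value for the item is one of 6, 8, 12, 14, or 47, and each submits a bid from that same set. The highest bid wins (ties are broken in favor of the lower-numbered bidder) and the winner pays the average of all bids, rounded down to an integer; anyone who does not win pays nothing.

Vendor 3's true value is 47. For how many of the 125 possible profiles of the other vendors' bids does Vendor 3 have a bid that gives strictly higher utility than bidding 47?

36

Others bid (6, 6, 6): truth gives 31; bid 8 gives 41 > 31. Violating.
Others bid (6, 6, 8): truth gives 31; bid 8 gives 40 > 31. Violating.
Others bid (6, 6, 12): truth gives 30; bid 12 gives 38 > 30. Violating.
Others bid (6, 6, 14): truth gives 29; bid 14 gives 37 > 29. Violating.
Others bid (6, 6, 47): truth gives 21; no alternative beats it.
Others bid (6, 8, 47): truth gives 20; no alternative beats it.
(Checking all 125 profiles: 36 have a profitable deviation, 89 do not.)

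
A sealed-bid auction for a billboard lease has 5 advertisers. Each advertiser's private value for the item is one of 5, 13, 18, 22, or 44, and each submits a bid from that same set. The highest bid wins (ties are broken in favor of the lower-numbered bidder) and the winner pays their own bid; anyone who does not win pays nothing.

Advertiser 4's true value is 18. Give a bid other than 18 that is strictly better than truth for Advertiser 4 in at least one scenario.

Suppose Advertiser 1 bids 5, Advertiser 2 bids 5, Advertiser 3 bids 5 and Advertiser 5 bids 5.
Bid 18: wins, pays 18, utility 18 - 18 = 0.
Bid 13: wins, pays 13, utility 18 - 13 = 5.
So bidding 13 beats truth here (5 > 0).

13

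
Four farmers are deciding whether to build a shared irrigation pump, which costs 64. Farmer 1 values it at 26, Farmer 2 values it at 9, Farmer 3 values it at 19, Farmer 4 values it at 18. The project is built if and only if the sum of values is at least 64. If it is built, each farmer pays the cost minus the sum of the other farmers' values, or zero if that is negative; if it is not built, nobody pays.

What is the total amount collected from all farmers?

Total value 72 ≥ cost 64, so it is built.
Farmer 1: others sum to 46; max(0, 64 - 46) = 18.
Farmer 2: others sum to 63; max(0, 64 - 63) = 1.
Farmer 3: others sum to 53; max(0, 64 - 53) = 11.
Farmer 4: others sum to 54; max(0, 64 - 54) = 10.
Total collected = 18 + 1 + 11 + 10 = 40.

40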